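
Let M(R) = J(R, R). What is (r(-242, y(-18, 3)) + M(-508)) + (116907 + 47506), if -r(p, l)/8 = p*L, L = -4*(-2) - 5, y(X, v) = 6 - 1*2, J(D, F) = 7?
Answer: 170228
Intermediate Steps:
M(R) = 7
y(X, v) = 4 (y(X, v) = 6 - 2 = 4)
L = 3 (L = 8 - 5 = 3)
r(p, l) = -24*p (r(p, l) = -8*p*3 = -24*p)
(r(-242, y(-18, 3)) + M(-508)) + (116907 + 47506) = (-24*(-242) + 7) + (116907 + 47506) = (5808 + 7) + 164413 = 5815 + 164413 = 170228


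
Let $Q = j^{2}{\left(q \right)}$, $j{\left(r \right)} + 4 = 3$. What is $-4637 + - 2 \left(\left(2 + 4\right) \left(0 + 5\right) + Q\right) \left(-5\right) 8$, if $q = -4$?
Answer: $-2157$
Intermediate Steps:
$j{\left(r \right)} = -1$ ($j{\left(r \right)} = -4 + 3 = -1$)
$Q = 1$ ($Q = \left(-1\right)^{2} = 1$)
$-4637 + - 2 \left(\left(2 + 4\right) \left(0 + 5\right) + Q\right) \left(-5\right) 8 = -4637 + - 2 \left(\left(2 + 4\right) \left(0 + 5\right) + 1\right) \left(-5\right) 8 = -4637 + - 2 \left(6 \cdot 5 + 1\right) \left(-5\right) 8 = -4637 + - 2 \left(30 + 1\right) \left(-5\right) 8 = -4637 + \left(-2\right) 31 \left(-5\right) 8 = -4637 + \left(-62\right) \left(-5\right) 8 = -4637 + 310 \cdot 8 = -4637 + 2480 = -2157$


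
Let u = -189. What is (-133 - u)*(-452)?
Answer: -25312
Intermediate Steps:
(-133 - u)*(-452) = (-133 - 1*(-189))*(-452) = (-133 + 189)*(-452) = 56*(-452) = -25312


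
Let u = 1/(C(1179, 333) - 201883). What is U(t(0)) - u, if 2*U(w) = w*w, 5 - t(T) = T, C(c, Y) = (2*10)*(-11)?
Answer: 5052577/404206 ≈ 12.500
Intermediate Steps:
C(c, Y) = -220 (C(c, Y) = 20*(-11) = -220)
t(T) = 5 - T
u = -1/202103 (u = 1/(-220 - 201883) = 1/(-202103) = -1/202103 ≈ -4.9480e-6)
U(w) = w²/2 (U(w) = (w*w)/2 = w²/2)
U(t(0)) - u = (5 - 1*0)²/2 - 1*(-1/202103) = (5 + 0)²/2 + 1/202103 = (½)*5² + 1/202103 = (½)*25 + 1/202103 = 25/2 + 1/202103 = 5052577/404206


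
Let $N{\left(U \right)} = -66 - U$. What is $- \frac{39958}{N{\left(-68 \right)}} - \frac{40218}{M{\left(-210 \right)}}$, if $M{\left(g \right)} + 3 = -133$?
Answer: $- \frac{1338463}{68} \approx -19683.0$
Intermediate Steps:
$M{\left(g \right)} = -136$ ($M{\left(g \right)} = -3 - 133 = -136$)
$- \frac{39958}{N{\left(-68 \right)}} - \frac{40218}{M{\left(-210 \right)}} = - \frac{39958}{-66 - -68} - \frac{40218}{-136} = - \frac{39958}{-66 + 68} - - \frac{20109}{68} = - \frac{39958}{2} + \frac{20109}{68} = \left(-39958\right) \frac{1}{2} + \frac{20109}{68} = -19979 + \frac{20109}{68} = - \frac{1338463}{68}$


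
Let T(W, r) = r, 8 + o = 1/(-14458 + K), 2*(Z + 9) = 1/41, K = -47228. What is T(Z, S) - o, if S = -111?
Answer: -6353657/61686 ≈ -103.00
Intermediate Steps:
Z = -737/82 (Z = -9 + (½)/41 = -9 + (½)*(1/41) = -9 + 1/82 = -737/82 ≈ -8.9878)
o = -493489/61686 (o = -8 + 1/(-14458 - 47228) = -8 + 1/(-61686) = -8 - 1/61686 = -493489/61686 ≈ -8.0000)
T(Z, S) - o = -111 - 1*(-493489/61686) = -111 + 493489/61686 = -6353657/61686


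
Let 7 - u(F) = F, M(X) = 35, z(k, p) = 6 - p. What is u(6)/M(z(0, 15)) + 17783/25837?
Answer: 92606/129185 ≈ 0.71685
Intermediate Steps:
u(F) = 7 - F
u(6)/M(z(0, 15)) + 17783/25837 = (7 - 1*6)/35 + 17783/25837 = (7 - 6)*(1/35) + 17783*(1/25837) = 1*(1/35) + 17783/25837 = 1/35 + 17783/25837 = 92606/129185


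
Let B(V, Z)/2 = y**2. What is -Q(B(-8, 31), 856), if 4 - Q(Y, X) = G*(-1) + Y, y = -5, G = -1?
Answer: 47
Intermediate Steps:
B(V, Z) = 50 (B(V, Z) = 2*(-5)**2 = 2*25 = 50)
Q(Y, X) = 3 - Y (Q(Y, X) = 4 - (-1*(-1) + Y) = 4 - (1 + Y) = 4 + (-1 - Y) = 3 - Y)
-Q(B(-8, 31), 856) = -(3 - 1*50) = -(3 - 50) = -1*(-47) = 47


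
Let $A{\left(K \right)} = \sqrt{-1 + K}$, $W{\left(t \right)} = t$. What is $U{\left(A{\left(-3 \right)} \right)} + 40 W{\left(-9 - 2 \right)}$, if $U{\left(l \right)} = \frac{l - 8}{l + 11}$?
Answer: $- \frac{55084}{125} + \frac{38 i}{125} \approx -440.67 + 0.304 i$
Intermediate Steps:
$U{\left(l \right)} = \frac{-8 + l}{11 + l}$
$U{\left(A{\left(-3 \right)} \right)} + 40 W{\left(-9 - 2 \right)} = \frac{-8 + \sqrt{-1 - 3}}{11 + \sqrt{-1 - 3}} + 40 \left(-9 - 2\right) = \frac{-8 + \sqrt{-4}}{11 + \sqrt{-4}} + 40 \left(-9 - 2\right) = \frac{-8 + 2 i}{11 + 2 i} + 40 \left(-11\right) = \frac{11 - 2 i}{125} \left(-8 + 2 i\right) - 440 = \frac{\left(-8 + 2 i\right) \left(11 - 2 i\right)}{125} - 440 = -440 + \frac{\left(-8 + 2 i\right) \left(11 - 2 i\right)}{125}$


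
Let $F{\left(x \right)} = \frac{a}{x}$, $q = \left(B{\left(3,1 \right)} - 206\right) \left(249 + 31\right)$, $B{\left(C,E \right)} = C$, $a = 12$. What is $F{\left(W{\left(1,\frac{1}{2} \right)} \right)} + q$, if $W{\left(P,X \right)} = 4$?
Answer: $-56837$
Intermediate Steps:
$q = -56840$ ($q = \left(3 - 206\right) \left(249 + 31\right) = \left(-203\right) 280 = -56840$)
$F{\left(x \right)} = \frac{12}{x}$
$F{\left(W{\left(1,\frac{1}{2} \right)} \right)} + q = \frac{12}{4} - 56840 = 12 \cdot \frac{1}{4} - 56840 = 3 - 56840 = -56837$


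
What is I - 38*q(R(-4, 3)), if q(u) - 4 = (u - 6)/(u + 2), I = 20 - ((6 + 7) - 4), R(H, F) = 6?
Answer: -141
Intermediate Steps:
I = 11 (I = 20 - (13 - 4) = 20 - 1*9 = 20 - 9 = 11)
q(u) = 4 + (-6 + u)/(2 + u) (q(u) = 4 + (u - 6)/(u + 2) = 4 + (-6 + u)/(2 + u))
I - 38*q(R(-4, 3)) = 11 - 38*(2 + 5*6)/(2 + 6) = 11 - 38*(2 + 30)/8 = 11 - 19*32/4 = 11 - 38*4 = 11 - 152 = -141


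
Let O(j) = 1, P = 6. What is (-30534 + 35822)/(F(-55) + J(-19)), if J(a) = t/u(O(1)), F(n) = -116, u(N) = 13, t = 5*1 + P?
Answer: -68744/1497 ≈ -45.921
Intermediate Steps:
t = 11 (t = 5*1 + 6 = 5 + 6 = 11)
J(a) = 11/13
(-30534 + 35822)/(F(-55) + J(-19)) = (-30534 + 35822)/(-116 + 11/13) = 5288/(-1497/13) = 5288*(-13/1497) = -68744/1497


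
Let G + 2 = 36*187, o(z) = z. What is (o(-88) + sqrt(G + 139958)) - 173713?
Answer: -173801 + 16*sqrt(573) ≈ -1.7342e+5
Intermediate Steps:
G = 6730 (G = -2 + 36*187 = -2 + 6732 = 6730)
(o(-88) + sqrt(G + 139958)) - 173713 = (-88 + sqrt(6730 + 139958)) - 173713 = (-88 + sqrt(146688)) - 173713 = (-88 + 16*sqrt(573)) - 173713 = -173801 + 16*sqrt(573)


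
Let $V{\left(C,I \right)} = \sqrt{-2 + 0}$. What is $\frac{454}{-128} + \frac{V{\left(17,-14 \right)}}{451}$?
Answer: $- \frac{227}{64} + \frac{i \sqrt{2}}{451} \approx -3.5469 + 0.0031357 i$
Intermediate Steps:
$V{\left(C,I \right)} = i \sqrt{2}$ ($V{\left(C,I \right)} = \sqrt{-2} = i \sqrt{2}$)
$\frac{454}{-128} + \frac{V{\left(17,-14 \right)}}{451} = \frac{454}{-128} + \frac{i \sqrt{2}}{451} = 454 \left(- \frac{1}{128}\right) + i \sqrt{2} \cdot \frac{1}{451} = - \frac{227}{64} + \frac{i \sqrt{2}}{451}$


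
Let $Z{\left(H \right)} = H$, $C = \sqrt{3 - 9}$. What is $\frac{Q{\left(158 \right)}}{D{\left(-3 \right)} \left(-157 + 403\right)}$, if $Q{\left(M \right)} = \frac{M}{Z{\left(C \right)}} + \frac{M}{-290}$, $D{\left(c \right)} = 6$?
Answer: $- \frac{79}{214020} - \frac{79 i \sqrt{6}}{4428} \approx -0.00036912 - 0.043701 i$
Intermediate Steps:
$C = i \sqrt{6}$ ($C = \sqrt{-6} = i \sqrt{6} \approx 2.4495 i$)
$Q{\left(M \right)} = - \frac{M}{290} - \frac{i M \sqrt{6}}{6}$ ($Q{\left(M \right)} = \frac{M}{i \sqrt{6}} + \frac{M}{-290} = M \left(- \frac{i \sqrt{6}}{6}\right) + M \left(- \frac{1}{290}\right) = - \frac{i M \sqrt{6}}{6} - \frac{M}{290} = - \frac{M}{290} - \frac{i M \sqrt{6}}{6}$)
$\frac{Q{\left(158 \right)}}{D{\left(-3 \right)} \left(-157 + 403\right)} = \frac{\frac{1}{870} \cdot 158 \left(-3 - 145 i \sqrt{6}\right)}{6 \left(-157 + 403\right)} = \frac{- \frac{79}{145} - \frac{79 i \sqrt{6}}{3}}{6 \cdot 246} = \frac{- \frac{79}{145} - \frac{79 i \sqrt{6}}{3}}{1476} = \left(- \frac{79}{145} - \frac{79 i \sqrt{6}}{3}\right) \frac{1}{1476} = - \frac{79}{214020} - \frac{79 i \sqrt{6}}{4428}$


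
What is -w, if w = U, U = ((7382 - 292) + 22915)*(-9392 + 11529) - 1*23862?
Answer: -64096823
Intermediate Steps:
U = 64096823 (U = (7090 + 22915)*2137 - 23862 = 30005*2137 - 23862 = 64120685 - 23862 = 64096823)
w = 64096823
-w = -1*64096823 = -64096823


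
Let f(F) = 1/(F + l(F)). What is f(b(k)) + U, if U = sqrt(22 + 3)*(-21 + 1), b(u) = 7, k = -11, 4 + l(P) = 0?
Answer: -299/3 ≈ -99.667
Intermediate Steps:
l(P) = -4 (l(P) = -4 + 0 = -4)
f(F) = 1/(-4 + F) (f(F) = 1/(F - 4) = 1/(-4 + F))
U = -100 (U = sqrt(25)*(-20) = 5*(-20) = -100)
f(b(k)) + U = 1/(-4 + 7) - 100 = 1/3 - 100 = -299/3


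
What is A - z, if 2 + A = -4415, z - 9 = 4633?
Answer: -9059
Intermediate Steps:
z = 4642 (z = 9 + 4633 = 4642)
A = -4417 (A = -2 - 4415 = -4417)
A - z = -4417 - 1*4642 = -4417 - 4642 = -9059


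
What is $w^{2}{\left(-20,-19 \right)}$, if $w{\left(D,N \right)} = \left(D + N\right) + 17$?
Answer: $484$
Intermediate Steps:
$w{\left(D,N \right)} = 17 + D + N$
$w^{2}{\left(-20,-19 \right)} = \left(17 - 20 - 19\right)^{2} = \left(-22\right)^{2} = 484$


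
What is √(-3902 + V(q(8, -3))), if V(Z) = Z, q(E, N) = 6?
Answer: 2*I*√974 ≈ 62.418*I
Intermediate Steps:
√(-3902 + V(q(8, -3))) = √(-3902 + 6) = √(-3896) = 2*I*√974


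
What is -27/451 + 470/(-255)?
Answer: -43771/23001 ≈ -1.9030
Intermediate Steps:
-27/451 + 470/(-255) = -27*1/451 + 470*(-1/255) = -27/451 - 94/51 = -43771/23001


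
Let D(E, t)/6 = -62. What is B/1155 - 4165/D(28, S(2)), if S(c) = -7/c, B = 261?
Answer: 1635889/143220 ≈ 11.422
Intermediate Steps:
D(E, t) = -372 (D(E, t) = 6*(-62) = -372)
B/1155 - 4165/D(28, S(2)) = 261/1155 - 4165/(-372) = 261*(1/1155) - 4165*(-1/372) = 87/385 + 4165/372 = 1635889/143220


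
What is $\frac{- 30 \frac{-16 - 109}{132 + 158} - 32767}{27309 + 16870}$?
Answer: $- \frac{949868}{1281191} \approx -0.74139$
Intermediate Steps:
$\frac{- 30 \frac{-16 - 109}{132 + 158} - 32767}{27309 + 16870} = \frac{- 30 \left(- \frac{125}{290}\right) - 32767}{44179} = \left(- 30 \left(\left(-125\right) \frac{1}{290}\right) - 32767\right) \frac{1}{44179} = \left(\left(-30\right) \left(- \frac{25}{58}\right) - 32767\right) \frac{1}{44179} = \left(\frac{375}{29} - 32767\right) \frac{1}{44179} = \left(- \frac{949868}{29}\right) \frac{1}{44179} = - \frac{949868}{1281191}$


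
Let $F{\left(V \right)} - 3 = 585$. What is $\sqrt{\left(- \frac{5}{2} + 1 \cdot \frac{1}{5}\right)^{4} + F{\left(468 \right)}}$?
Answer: $\frac{\sqrt{6159841}}{100} \approx 24.819$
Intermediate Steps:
$F{\left(V \right)} = 588$ ($F{\left(V \right)} = 3 + 585 = 588$)
$\sqrt{\left(- \frac{5}{2} + 1 \cdot \frac{1}{5}\right)^{4} + F{\left(468 \right)}} = \sqrt{\left(- \frac{5}{2} + 1 \cdot \frac{1}{5}\right)^{4} + 588} = \sqrt{\left(\left(-5\right) \frac{1}{2} + 1 \cdot \frac{1}{5}\right)^{4} + 588} = \sqrt{\left(- \frac{5}{2} + \frac{1}{5}\right)^{4} + 588} = \sqrt{\left(- \frac{23}{10}\right)^{4} + 588} = \sqrt{\frac{279841}{10000} + 588} = \sqrt{\frac{6159841}{10000}} = \frac{\sqrt{6159841}}{100}$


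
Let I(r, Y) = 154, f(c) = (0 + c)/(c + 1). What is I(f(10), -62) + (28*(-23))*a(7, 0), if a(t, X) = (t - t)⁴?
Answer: 154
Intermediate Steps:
f(c) = c/(1 + c)
a(t, X) = 0 (a(t, X) = 0⁴ = 0)
I(f(10), -62) + (28*(-23))*a(7, 0) = 154 + (28*(-23))*0 = 154 - 644*0 = 154 + 0 = 154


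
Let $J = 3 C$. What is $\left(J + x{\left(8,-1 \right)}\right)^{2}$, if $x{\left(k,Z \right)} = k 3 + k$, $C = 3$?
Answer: $1681$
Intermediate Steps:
$x{\left(k,Z \right)} = 4 k$ ($x{\left(k,Z \right)} = 3 k + k = 4 k$)
$J = 9$ ($J = 3 \cdot 3 = 9$)
$\left(J + x{\left(8,-1 \right)}\right)^{2} = \left(9 + 4 \cdot 8\right)^{2} = \left(9 + 32\right)^{2} = 41^{2} = 1681$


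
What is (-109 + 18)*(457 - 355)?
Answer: -9282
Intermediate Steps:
(-109 + 18)*(457 - 355) = -91*102 = -9282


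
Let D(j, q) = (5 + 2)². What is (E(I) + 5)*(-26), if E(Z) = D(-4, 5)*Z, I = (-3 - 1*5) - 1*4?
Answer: 15158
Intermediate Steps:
D(j, q) = 49 (D(j, q) = 7² = 49)
I = -12 (I = (-3 - 5) - 4 = -8 - 4 = -12)
E(Z) = 49*Z
(E(I) + 5)*(-26) = (49*(-12) + 5)*(-26) = (-588 + 5)*(-26) = -583*(-26) = 15158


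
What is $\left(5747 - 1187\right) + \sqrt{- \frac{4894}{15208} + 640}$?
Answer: $4560 + \frac{3 \sqrt{1027408757}}{3802} \approx 4585.3$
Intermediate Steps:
$\left(5747 - 1187\right) + \sqrt{- \frac{4894}{15208} + 640} = 4560 + \sqrt{\left(-4894\right) \frac{1}{15208} + 640} = 4560 + \sqrt{- \frac{2447}{7604} + 640} = 4560 + \sqrt{\frac{4864113}{7604}} = 4560 + \frac{3 \sqrt{1027408757}}{3802}$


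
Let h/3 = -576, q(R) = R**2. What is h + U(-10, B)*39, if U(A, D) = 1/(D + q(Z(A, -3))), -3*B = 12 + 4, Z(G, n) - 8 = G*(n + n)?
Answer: -23943051/13856 ≈ -1728.0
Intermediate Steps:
Z(G, n) = 8 + 2*G*n (Z(G, n) = 8 + G*(n + n) = 8 + G*(2*n) = 8 + 2*G*n)
B = -16/3 (B = -(12 + 4)/3 = -1/3*16 = -16/3 ≈ -5.3333)
U(A, D) = 1/(D + (8 - 6*A)**2) (U(A, D) = 1/(D + (8 + 2*A*(-3))**2) = 1/(D + (8 - 6*A)**2))
h = -1728 (h = 3*(-576) = -1728)
h + U(-10, B)*39 = -1728 + 39/(-16/3 + 4*(4 - 3*(-10))**2) = -1728 + 39/(-16/3 + 4*(4 + 30)**2) = -1728 + 39/(-16/3 + 4*34**2) = -1728 + 39/(-16/3 + 4*1156) = -1728 + 39/(-16/3 + 4624) = -1728 + 39/(13856/3) = -1728 + (3/13856)*39 = -1728 + 117/13856 = -23943051/13856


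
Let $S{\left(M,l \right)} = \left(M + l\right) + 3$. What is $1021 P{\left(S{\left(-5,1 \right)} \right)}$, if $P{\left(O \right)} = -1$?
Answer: $-1021$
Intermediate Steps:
$S{\left(M,l \right)} = 3 + M + l$
$1021 P{\left(S{\left(-5,1 \right)} \right)} = 1021 \left(-1\right) = -1021$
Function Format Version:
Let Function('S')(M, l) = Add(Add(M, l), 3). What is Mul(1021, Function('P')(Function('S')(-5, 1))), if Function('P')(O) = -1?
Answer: -1021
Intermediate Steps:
Function('S')(M, l) = Add(3, M, l)
Mul(1021, Function('P')(Function('S')(-5, 1))) = Mul(1021, -1) = -1021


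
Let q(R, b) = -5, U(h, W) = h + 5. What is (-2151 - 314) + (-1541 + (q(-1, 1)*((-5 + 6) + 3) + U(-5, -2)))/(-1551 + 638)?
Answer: -2248984/913 ≈ -2463.3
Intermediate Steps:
U(h, W) = 5 + h
(-2151 - 314) + (-1541 + (q(-1, 1)*((-5 + 6) + 3) + U(-5, -2)))/(-1551 + 638) = (-2151 - 314) + (-1541 + (-5*((-5 + 6) + 3) + (5 - 5)))/(-1551 + 638) = -2465 + (-1541 + (-5*(1 + 3) + 0))/(-913) = -2465 + (-1541 + (-5*4 + 0))*(-1/913) = -2465 + (-1541 + (-20 + 0))*(-1/913) = -2465 + (-1541 - 20)*(-1/913) = -2465 - 1561*(-1/913) = -2465 + 1561/913 = -2248984/913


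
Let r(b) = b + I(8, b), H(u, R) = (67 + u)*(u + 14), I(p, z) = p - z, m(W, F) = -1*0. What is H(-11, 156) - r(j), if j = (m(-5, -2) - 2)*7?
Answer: 160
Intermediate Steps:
m(W, F) = 0
j = -14 (j = (0 - 2)*7 = -2*7 = -14)
H(u, R) = (14 + u)*(67 + u) (H(u, R) = (67 + u)*(14 + u) = (14 + u)*(67 + u))
r(b) = 8 (r(b) = b + (8 - b) = 8)
H(-11, 156) - r(j) = (938 + (-11)² + 81*(-11)) - 1*8 = (938 + 121 - 891) - 8 = 168 - 8 = 160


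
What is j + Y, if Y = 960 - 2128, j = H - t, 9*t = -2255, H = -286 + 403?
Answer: -7204/9 ≈ -800.44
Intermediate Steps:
H = 117
t = -2255/9 (t = (⅑)*(-2255) = -2255/9 ≈ -250.56)
j = 3308/9 (j = 117 - 1*(-2255/9) = 117 + 2255/9 = 3308/9 ≈ 367.56)
Y = -1168
j + Y = 3308/9 - 1168 = -7204/9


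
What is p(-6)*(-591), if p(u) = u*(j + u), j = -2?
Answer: -28368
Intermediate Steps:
p(u) = u*(-2 + u)
p(-6)*(-591) = -6*(-2 - 6)*(-591) = -6*(-8)*(-591) = 48*(-591) = -28368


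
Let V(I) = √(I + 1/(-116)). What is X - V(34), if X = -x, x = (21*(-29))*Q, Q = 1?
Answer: 609 - √114347/58 ≈ 603.17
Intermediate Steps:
V(I) = √(-1/116 + I) (V(I) = √(I - 1/116) = √(-1/116 + I))
x = -609 (x = (21*(-29))*1 = -609*1 = -609)
X = 609 (X = -1*(-609) = 609)
X - V(34) = 609 - √(-29 + 3364*34)/58 = 609 - √(-29 + 114376)/58 = 609 - √114347/58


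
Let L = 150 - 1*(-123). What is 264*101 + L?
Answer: 26937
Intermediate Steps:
L = 273 (L = 150 + 123 = 273)
264*101 + L = 264*101 + 273 = 26664 + 273 = 26937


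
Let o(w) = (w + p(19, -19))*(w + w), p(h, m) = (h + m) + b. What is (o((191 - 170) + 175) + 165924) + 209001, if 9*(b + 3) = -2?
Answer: 4054445/9 ≈ 4.5049e+5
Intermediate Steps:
b = -29/9 (b = -3 + (1/9)*(-2) = -3 - 2/9 = -29/9 ≈ -3.2222)
p(h, m) = -29/9 + h + m (p(h, m) = (h + m) - 29/9 = -29/9 + h + m)
o(w) = 2*w*(-29/9 + w) (o(w) = (w + (-29/9 + 19 - 19))*(w + w) = (w - 29/9)*(2*w) = (-29/9 + w)*(2*w) = 2*w*(-29/9 + w))
(o((191 - 170) + 175) + 165924) + 209001 = (2*((191 - 170) + 175)*(-29 + 9*((191 - 170) + 175))/9 + 165924) + 209001 = (2*(21 + 175)*(-29 + 9*(21 + 175))/9 + 165924) + 209001 = ((2/9)*196*(-29 + 9*196) + 165924) + 209001 = ((2/9)*196*(-29 + 1764) + 165924) + 209001 = ((2/9)*196*1735 + 165924) + 209001 = (680120/9 + 165924) + 209001 = 2173436/9 + 209001 = 4054445/9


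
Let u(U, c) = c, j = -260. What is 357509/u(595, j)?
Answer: -357509/260 ≈ -1375.0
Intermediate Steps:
357509/u(595, j) = 357509/(-260) = 357509*(-1/260) = -357509/260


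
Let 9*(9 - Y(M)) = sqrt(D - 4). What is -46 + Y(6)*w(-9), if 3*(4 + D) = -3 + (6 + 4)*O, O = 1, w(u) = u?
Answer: -127 + I*sqrt(51)/3 ≈ -127.0 + 2.3805*I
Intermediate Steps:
D = -5/3 (D = -4 + (-3 + (6 + 4)*1)/3 = -4 + (-3 + 10*1)/3 = -4 + (-3 + 10)/3 = -4 + (1/3)*7 = -4 + 7/3 = -5/3 ≈ -1.6667)
Y(M) = 9 - I*sqrt(51)/27 (Y(M) = 9 - sqrt(-5/3 - 4)/9 = 9 - I*sqrt(51)/27)
-46 + Y(6)*w(-9) = -46 + (9 - I*sqrt(51)/27)*(-9) = -46 + (-81 + I*sqrt(51)/3) = -127 + I*sqrt(51)/3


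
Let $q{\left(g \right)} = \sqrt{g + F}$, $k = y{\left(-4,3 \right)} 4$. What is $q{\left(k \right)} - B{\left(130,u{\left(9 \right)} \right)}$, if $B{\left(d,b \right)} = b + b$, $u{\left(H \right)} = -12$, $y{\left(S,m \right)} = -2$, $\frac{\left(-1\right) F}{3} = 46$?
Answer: $24 + i \sqrt{146} \approx 24.0 + 12.083 i$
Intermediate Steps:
$F = -138$ ($F = \left(-3\right) 46 = -138$)
$B{\left(d,b \right)} = 2 b$
$k = -8$ ($k = \left(-2\right) 4 = -8$)
$q{\left(g \right)} = \sqrt{-138 + g}$ ($q{\left(g \right)} = \sqrt{g - 138} = \sqrt{-138 + g}$)
$q{\left(k \right)} - B{\left(130,u{\left(9 \right)} \right)} = \sqrt{-138 - 8} - 2 \left(-12\right) = \sqrt{-146} - -24 = i \sqrt{146} + 24 = 24 + i \sqrt{146}$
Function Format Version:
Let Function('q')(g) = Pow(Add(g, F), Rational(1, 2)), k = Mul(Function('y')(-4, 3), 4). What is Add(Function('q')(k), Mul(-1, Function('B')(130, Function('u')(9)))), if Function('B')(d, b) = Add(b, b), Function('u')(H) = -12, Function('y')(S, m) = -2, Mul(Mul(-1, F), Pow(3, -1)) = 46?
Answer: Add(24, Mul(I, Pow(146, Rational(1, 2)))) ≈ Add(24.000, Mul(12.083, I))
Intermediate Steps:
F = -138 (F = Mul(-3, 46) = -138)
Function('B')(d, b) = Mul(2, b)
k = -8 (k = Mul(-2, 4) = -8)
Function('q')(g) = Pow(Add(-138, g), Rational(1, 2)) (Function('q')(g) = Pow(Add(g, -138), Rational(1, 2)) = Pow(Add(-138, g), Rational(1, 2)))
Add(Function('q')(k), Mul(-1, Function('B')(130, Function('u')(9)))) = Add(Pow(Add(-138, -8), Rational(1, 2)), Mul(-1, Mul(2, -12))) = Add(Pow(-146, Rational(1, 2)), Mul(-1, -24)) = Add(Mul(I, Pow(146, Rational(1, 2))), 24) = Add(24, Mul(I, Pow(146, Rational(1, 2))))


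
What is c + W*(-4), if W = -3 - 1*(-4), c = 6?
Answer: 2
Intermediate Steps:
W = 1 (W = -3 + 4 = 1)
c + W*(-4) = 6 + 1*(-4) = 6 - 4 = 2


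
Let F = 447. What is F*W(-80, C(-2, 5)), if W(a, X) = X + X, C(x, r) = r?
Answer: 4470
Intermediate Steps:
W(a, X) = 2*X
F*W(-80, C(-2, 5)) = 447*(2*5) = 447*10 = 4470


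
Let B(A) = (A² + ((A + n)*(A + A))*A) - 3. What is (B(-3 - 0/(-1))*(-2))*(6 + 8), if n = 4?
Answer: -672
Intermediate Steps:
B(A) = -3 + A² + 2*A²*(4 + A) (B(A) = (A² + ((A + 4)*(A + A))*A) - 3 = (A² + ((4 + A)*(2*A))*A) - 3 = (A² + (2*A*(4 + A))*A) - 3 = (A² + 2*A²*(4 + A)) - 3 = -3 + A² + 2*A²*(4 + A))
(B(-3 - 0/(-1))*(-2))*(6 + 8) = ((-3 + 2*(-3 - 0/(-1))³ + 9*(-3 - 0/(-1))²)*(-2))*(6 + 8) = ((-3 + 2*(-3 - 0*(-1))³ + 9*(-3 - 0*(-1))²)*(-2))*14 = ((-3 + 2*(-3 - 1*0)³ + 9*(-3 - 1*0)²)*(-2))*14 = ((-3 + 2*(-3 + 0)³ + 9*(-3 + 0)²)*(-2))*14 = ((-3 + 2*(-3)³ + 9*(-3)²)*(-2))*14 = ((-3 + 2*(-27) + 9*9)*(-2))*14 = ((-3 - 54 + 81)*(-2))*14 = (24*(-2))*14 = -48*14 = -672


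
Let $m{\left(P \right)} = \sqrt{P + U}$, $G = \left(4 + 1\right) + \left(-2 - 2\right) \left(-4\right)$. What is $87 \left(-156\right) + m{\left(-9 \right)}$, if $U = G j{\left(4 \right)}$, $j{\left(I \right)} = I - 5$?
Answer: $-13572 + i \sqrt{30} \approx -13572.0 + 5.4772 i$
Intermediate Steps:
$j{\left(I \right)} = -5 + I$
$G = 21$ ($G = 5 - -16 = 5 + 16 = 21$)
$U = -21$ ($U = 21 \left(-5 + 4\right) = 21 \left(-1\right) = -21$)
$m{\left(P \right)} = \sqrt{-21 + P}$ ($m{\left(P \right)} = \sqrt{P - 21} = \sqrt{-21 + P}$)
$87 \left(-156\right) + m{\left(-9 \right)} = 87 \left(-156\right) + \sqrt{-21 - 9} = -13572 + \sqrt{-30} = -13572 + i \sqrt{30}$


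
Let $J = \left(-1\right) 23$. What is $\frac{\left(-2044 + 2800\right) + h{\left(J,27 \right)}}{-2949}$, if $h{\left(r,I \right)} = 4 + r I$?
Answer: $- \frac{139}{2949} \approx -0.047135$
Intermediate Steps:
$J = -23$
$h{\left(r,I \right)} = 4 + I r$
$\frac{\left(-2044 + 2800\right) + h{\left(J,27 \right)}}{-2949} = \frac{\left(-2044 + 2800\right) + \left(4 + 27 \left(-23\right)\right)}{-2949} = \left(756 + \left(4 - 621\right)\right) \left(- \frac{1}{2949}\right) = \left(756 - 617\right) \left(- \frac{1}{2949}\right) = 139 \left(- \frac{1}{2949}\right) = - \frac{139}{2949}$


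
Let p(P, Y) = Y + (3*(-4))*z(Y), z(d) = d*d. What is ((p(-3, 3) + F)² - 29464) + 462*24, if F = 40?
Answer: -14151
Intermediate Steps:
z(d) = d²
p(P, Y) = Y - 12*Y² (p(P, Y) = Y + (3*(-4))*Y² = Y - 12*Y²)
((p(-3, 3) + F)² - 29464) + 462*24 = ((3*(1 - 12*3) + 40)² - 29464) + 462*24 = ((3*(1 - 36) + 40)² - 29464) + 11088 = ((3*(-35) + 40)² - 29464) + 11088 = ((-105 + 40)² - 29464) + 11088 = ((-65)² - 29464) + 11088 = (4225 - 29464) + 11088 = -25239 + 11088 = -14151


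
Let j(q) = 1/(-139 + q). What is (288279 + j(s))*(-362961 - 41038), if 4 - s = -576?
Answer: -51360813028960/441 ≈ -1.1646e+11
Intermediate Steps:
s = 580 (s = 4 - 1*(-576) = 4 + 576 = 580)
(288279 + j(s))*(-362961 - 41038) = (288279 + 1/(-139 + 580))*(-362961 - 41038) = (288279 + 1/441)*(-403999) = (127131040/441)*(-403999) = -51360813028960/441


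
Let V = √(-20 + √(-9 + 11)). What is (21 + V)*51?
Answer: 1071 + 51*√(-20 + √2) ≈ 1071.0 + 219.87*I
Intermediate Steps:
V = √(-20 + √2) ≈ 4.3111*I
(21 + V)*51 = (21 + √(-20 + √2))*51 = 1071 + 51*√(-20 + √2)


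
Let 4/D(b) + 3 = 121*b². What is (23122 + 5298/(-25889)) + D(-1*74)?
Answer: 396628275918436/17153870177 ≈ 23122.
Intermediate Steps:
D(b) = 4/(-3 + 121*b²)
(23122 + 5298/(-25889)) + D(-1*74) = (23122 + 5298/(-25889)) + 4/(-3 + 121*(-1*74)²) = (23122 + 5298*(-1/25889)) + 4/(-3 + 121*(-74)²) = (23122 - 5298/25889) + 4/(-3 + 121*5476) = 598600160/25889 + 4/(-3 + 662596) = 598600160/25889 + 4/662593 = 396628275918436/17153870177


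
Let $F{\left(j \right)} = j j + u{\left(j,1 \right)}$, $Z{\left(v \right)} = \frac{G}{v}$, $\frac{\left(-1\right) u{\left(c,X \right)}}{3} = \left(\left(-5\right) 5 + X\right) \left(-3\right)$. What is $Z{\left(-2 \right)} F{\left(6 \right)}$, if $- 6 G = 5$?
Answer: $-75$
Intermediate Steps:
$G = - \frac{5}{6}$ ($G = \left(- \frac{1}{6}\right) 5 = - \frac{5}{6} \approx -0.83333$)
$u{\left(c,X \right)} = -225 + 9 X$ ($u{\left(c,X \right)} = - 3 \left(\left(-5\right) 5 + X\right) \left(-3\right) = - 3 \left(-25 + X\right) \left(-3\right) = - 3 \left(75 - 3 X\right) = -225 + 9 X$)
$Z{\left(v \right)} = - \frac{5}{6 v}$
$F{\left(j \right)} = -216 + j^{2}$ ($F{\left(j \right)} = j j + \left(-225 + 9 \cdot 1\right) = j^{2} + \left(-225 + 9\right) = j^{2} - 216 = -216 + j^{2}$)
$Z{\left(-2 \right)} F{\left(6 \right)} = - \frac{5}{6 \left(-2\right)} \left(-216 + 6^{2}\right) = \left(- \frac{5}{6}\right) \left(- \frac{1}{2}\right) \left(-216 + 36\right) = \frac{5}{12} \left(-180\right) = -75$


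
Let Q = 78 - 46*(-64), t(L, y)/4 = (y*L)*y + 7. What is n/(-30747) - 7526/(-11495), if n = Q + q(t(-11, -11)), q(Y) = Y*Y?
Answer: -322210681888/353436765 ≈ -911.65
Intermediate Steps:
t(L, y) = 28 + 4*L*y**2 (t(L, y) = 4*((y*L)*y + 7) = 4*((L*y)*y + 7) = 4*(L*y**2 + 7) = 4*(7 + L*y**2) = 28 + 4*L*y**2)
q(Y) = Y**2
Q = 3022 (Q = 78 + 2944 = 3022)
n = 28050638 (n = 3022 + (28 + 4*(-11)*(-11)**2)**2 = 3022 + (28 + 4*(-11)*121)**2 = 3022 + (28 - 5324)**2 = 3022 + (-5296)**2 = 3022 + 28047616 = 28050638)
n/(-30747) - 7526/(-11495) = 28050638/(-30747) - 7526/(-11495) = 28050638*(-1/30747) - 7526*(-1/11495) = -28050638/30747 + 7526/11495 = -322210681888/353436765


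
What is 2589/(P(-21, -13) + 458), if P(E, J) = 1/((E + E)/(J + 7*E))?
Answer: 54369/9698 ≈ 5.6062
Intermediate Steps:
P(E, J) = (J + 7*E)/(2*E) (P(E, J) = 1/((2*E)/(J + 7*E)) = 1/(2*E/(J + 7*E)) = (J + 7*E)/(2*E))
2589/(P(-21, -13) + 458) = 2589/((½)*(-13 + 7*(-21))/(-21) + 458) = 2589/((½)*(-1/21)*(-13 - 147) + 458) = 2589/((½)*(-1/21)*(-160) + 458) = 2589/(80/21 + 458) = 2589/(9698/21) = 2589*(21/9698) = 54369/9698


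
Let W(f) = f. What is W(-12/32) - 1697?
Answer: -13579/8 ≈ -1697.4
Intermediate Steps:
W(-12/32) - 1697 = -12/32 - 1697 = -12*1/32 - 1697 = -3/8 - 1697 = -13579/8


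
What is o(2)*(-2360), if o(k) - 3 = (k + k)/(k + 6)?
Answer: -8260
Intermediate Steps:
o(k) = 3 + 2*k/(6 + k) (o(k) = 3 + (k + k)/(k + 6) = 3 + (2*k)/(6 + k) = 3 + 2*k/(6 + k))
o(2)*(-2360) = ((18 + 5*2)/(6 + 2))*(-2360) = ((18 + 10)/8)*(-2360) = ((1/8)*28)*(-2360) = (7/2)*(-2360) = -8260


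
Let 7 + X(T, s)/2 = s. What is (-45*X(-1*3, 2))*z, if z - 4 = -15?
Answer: -4950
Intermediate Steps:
z = -11 (z = 4 - 15 = -11)
X(T, s) = -14 + 2*s
(-45*X(-1*3, 2))*z = -45*(-14 + 2*2)*(-11) = -45*(-14 + 4)*(-11) = -45*(-10)*(-11) = 450*(-11) = -4950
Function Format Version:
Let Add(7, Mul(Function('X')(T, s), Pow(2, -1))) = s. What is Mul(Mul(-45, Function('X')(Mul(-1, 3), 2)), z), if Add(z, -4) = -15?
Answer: -4950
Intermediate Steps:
z = -11 (z = Add(4, -15) = -11)
Function('X')(T, s) = Add(-14, Mul(2, s))
Mul(Mul(-45, Function('X')(Mul(-1, 3), 2)), z) = Mul(Mul(-45, Add(-14, Mul(2, 2))), -11) = Mul(Mul(-45, Add(-14, 4)), -11) = Mul(Mul(-45, -10), -11) = Mul(450, -11) = -4950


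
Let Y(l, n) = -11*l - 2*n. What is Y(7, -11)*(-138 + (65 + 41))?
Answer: 1760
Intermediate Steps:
Y(7, -11)*(-138 + (65 + 41)) = (-11*7 - 2*(-11))*(-138 + (65 + 41)) = (-77 + 22)*(-138 + 106) = -55*(-32) = 1760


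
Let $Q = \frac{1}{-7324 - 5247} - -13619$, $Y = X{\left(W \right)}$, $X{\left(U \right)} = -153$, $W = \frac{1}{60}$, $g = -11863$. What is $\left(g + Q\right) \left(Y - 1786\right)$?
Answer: $- \frac{42802794825}{12571} \approx -3.4049 \cdot 10^{6}$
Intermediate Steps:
$W = \frac{1}{60} \approx 0.016667$
$Y = -153$
$Q = \frac{171204448}{12571}$ ($Q = \frac{1}{-12571} + 13619 = - \frac{1}{12571} + 13619 = \frac{171204448}{12571} \approx 13619.0$)
$\left(g + Q\right) \left(Y - 1786\right) = \left(-11863 + \frac{171204448}{12571}\right) \left(-153 - 1786\right) = \frac{22074675}{12571} \left(-1939\right) = - \frac{42802794825}{12571}$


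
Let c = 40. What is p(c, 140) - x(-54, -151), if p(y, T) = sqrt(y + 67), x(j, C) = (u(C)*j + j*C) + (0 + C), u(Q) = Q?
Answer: -16157 + sqrt(107) ≈ -16147.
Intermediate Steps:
x(j, C) = C + 2*C*j (x(j, C) = (C*j + j*C) + (0 + C) = (C*j + C*j) + C = 2*C*j + C = C + 2*C*j)
p(y, T) = sqrt(67 + y)
p(c, 140) - x(-54, -151) = sqrt(67 + 40) - (-151)*(1 + 2*(-54)) = sqrt(107) - (-151)*(1 - 108) = sqrt(107) - (-151)*(-107) = sqrt(107) - 1*16157 = sqrt(107) - 16157 = -16157 + sqrt(107)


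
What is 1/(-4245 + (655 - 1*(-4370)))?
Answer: 1/780 ≈ 0.0012821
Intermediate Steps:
1/(-4245 + (655 - 1*(-4370))) = 1/(-4245 + (655 + 4370)) = 1/(-4245 + 5025) = 1/780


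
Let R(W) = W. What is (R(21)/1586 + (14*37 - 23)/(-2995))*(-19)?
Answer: 2744265/950014 ≈ 2.8887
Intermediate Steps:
(R(21)/1586 + (14*37 - 23)/(-2995))*(-19) = (21/1586 + (14*37 - 23)/(-2995))*(-19) = (21*(1/1586) + (518 - 23)*(-1/2995))*(-19) = (21/1586 + 495*(-1/2995))*(-19) = (21/1586 - 99/599)*(-19) = -144435/950014*(-19) = 2744265/950014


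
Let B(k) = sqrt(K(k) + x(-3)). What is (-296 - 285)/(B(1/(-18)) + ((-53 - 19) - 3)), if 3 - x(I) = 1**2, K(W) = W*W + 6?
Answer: 14118300/1819907 + 10458*sqrt(2593)/1819907 ≈ 8.0503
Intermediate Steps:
K(W) = 6 + W**2 (K(W) = W**2 + 6 = 6 + W**2)
x(I) = 2 (x(I) = 3 - 1*1**2 = 3 - 1*1 = 3 - 1 = 2)
B(k) = sqrt(8 + k**2) (B(k) = sqrt((6 + k**2) + 2) = sqrt(8 + k**2))
(-296 - 285)/(B(1/(-18)) + ((-53 - 19) - 3)) = (-296 - 285)/(sqrt(8 + (1/(-18))**2) + ((-53 - 19) - 3)) = -581/(sqrt(8 + (-1/18)**2) + (-72 - 3)) = -581/(sqrt(8 + 1/324) - 75) = -581/(sqrt(2593/324) - 75) = -581/(sqrt(2593)/18 - 75) = -581/(-75 + sqrt(2593)/18)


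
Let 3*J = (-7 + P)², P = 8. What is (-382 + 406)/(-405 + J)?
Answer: -36/607 ≈ -0.059308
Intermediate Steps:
J = ⅓ (J = (-7 + 8)²/3 = (⅓)*1² = (⅓)*1 = ⅓ ≈ 0.33333)
(-382 + 406)/(-405 + J) = (-382 + 406)/(-405 + ⅓) = 24/(-1214/3) = 24*(-3/1214) = -36/607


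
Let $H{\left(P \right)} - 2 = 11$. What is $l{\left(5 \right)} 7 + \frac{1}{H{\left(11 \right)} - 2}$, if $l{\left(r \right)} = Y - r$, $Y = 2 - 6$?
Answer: $- \frac{692}{11} \approx -62.909$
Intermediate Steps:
$H{\left(P \right)} = 13$ ($H{\left(P \right)} = 2 + 11 = 13$)
$Y = -4$ ($Y = 2 - 6 = -4$)
$l{\left(r \right)} = -4 - r$
$l{\left(5 \right)} 7 + \frac{1}{H{\left(11 \right)} - 2} = \left(-4 - 5\right) 7 + \frac{1}{13 - 2} = \left(-4 - 5\right) 7 + \frac{1}{11} = \left(-9\right) 7 + \frac{1}{11} = -63 + \frac{1}{11} = - \frac{692}{11}$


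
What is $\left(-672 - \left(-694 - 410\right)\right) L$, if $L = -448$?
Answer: $-193536$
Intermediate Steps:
$\left(-672 - \left(-694 - 410\right)\right) L = \left(-672 - \left(-694 - 410\right)\right) \left(-448\right) = \left(-672 - -1104\right) \left(-448\right) = \left(-672 + 1104\right) \left(-448\right) = 432 \left(-448\right) = -193536$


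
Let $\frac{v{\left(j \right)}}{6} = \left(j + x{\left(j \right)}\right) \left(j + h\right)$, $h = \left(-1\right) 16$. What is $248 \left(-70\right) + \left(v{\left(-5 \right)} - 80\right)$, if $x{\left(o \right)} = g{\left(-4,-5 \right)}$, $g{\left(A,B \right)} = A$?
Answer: $-16306$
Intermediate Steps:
$x{\left(o \right)} = -4$
$h = -16$
$v{\left(j \right)} = 6 \left(-16 + j\right) \left(-4 + j\right)$ ($v{\left(j \right)} = 6 \left(j - 4\right) \left(j - 16\right) = 6 \left(-4 + j\right) \left(-16 + j\right) = 6 \left(-16 + j\right) \left(-4 + j\right)$)
$248 \left(-70\right) + \left(v{\left(-5 \right)} - 80\right) = 248 \left(-70\right) + \left(\left(384 - -600 + 6 \left(-5\right)^{2}\right) - 80\right) = -17360 + \left(\left(384 + 600 + 6 \cdot 25\right) - 80\right) = -17360 + \left(\left(384 + 600 + 150\right) - 80\right) = -17360 + \left(1134 - 80\right) = -17360 + 1054 = -16306$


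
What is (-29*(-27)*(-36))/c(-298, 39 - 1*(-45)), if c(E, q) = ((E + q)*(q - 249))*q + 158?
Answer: -14094/1483099 ≈ -0.0095031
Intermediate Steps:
c(E, q) = 158 + q*(-249 + q)*(E + q) (c(E, q) = ((E + q)*(-249 + q))*q + 158 = ((-249 + q)*(E + q))*q + 158 = q*(-249 + q)*(E + q) + 158 = 158 + q*(-249 + q)*(E + q))
(-29*(-27)*(-36))/c(-298, 39 - 1*(-45)) = (-29*(-27)*(-36))/(158 + (39 - 1*(-45))³ - 249*(39 - 1*(-45))² - 298*(39 - 1*(-45))² - 249*(-298)*(39 - 1*(-45))) = (783*(-36))/(158 + (39 + 45)³ - 249*(39 + 45)² - 298*(39 + 45)² - 249*(-298)*(39 + 45)) = -28188/(158 + 84³ - 249*84² - 298*84² - 249*(-298)*84) = -28188/(158 + 592704 - 249*7056 - 298*7056 + 6232968) = -28188/(158 + 592704 - 1756944 - 2102688 + 6232968) = -28188/2966198 = -28188*1/2966198 = -14094/1483099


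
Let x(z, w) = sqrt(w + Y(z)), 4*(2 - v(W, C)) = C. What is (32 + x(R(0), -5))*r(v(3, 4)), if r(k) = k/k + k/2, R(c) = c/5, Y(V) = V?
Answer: 48 + 3*I*sqrt(5)/2 ≈ 48.0 + 3.3541*I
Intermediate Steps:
v(W, C) = 2 - C/4
R(c) = c/5 (R(c) = c*(1/5) = c/5)
r(k) = 1 + k/2 (r(k) = 1 + k*(1/2) = 1 + k/2)
x(z, w) = sqrt(w + z)
(32 + x(R(0), -5))*r(v(3, 4)) = (32 + sqrt(-5 + (1/5)*0))*(1 + (2 - 1/4*4)/2) = (32 + sqrt(-5 + 0))*(1 + (2 - 1)/2) = (32 + sqrt(-5))*(1 + (1/2)*1) = (32 + I*sqrt(5))*(1 + 1/2) = (32 + I*sqrt(5))*(3/2) = 48 + 3*I*sqrt(5)/2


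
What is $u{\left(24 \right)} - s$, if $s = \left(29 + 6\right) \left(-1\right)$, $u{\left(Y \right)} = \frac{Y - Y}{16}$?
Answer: $35$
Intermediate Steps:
$u{\left(Y \right)} = 0$ ($u{\left(Y \right)} = 0 \cdot \frac{1}{16} = 0$)
$s = -35$ ($s = 35 \left(-1\right) = -35$)
$u{\left(24 \right)} - s = 0 - -35 = 0 + 35 = 35$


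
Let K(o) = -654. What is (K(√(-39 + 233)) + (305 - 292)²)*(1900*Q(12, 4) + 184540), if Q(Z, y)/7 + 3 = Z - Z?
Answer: -70150400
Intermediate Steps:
Q(Z, y) = -21 (Q(Z, y) = -21 + 7*(Z - Z) = -21 + 7*0 = -21 + 0 = -21)
(K(√(-39 + 233)) + (305 - 292)²)*(1900*Q(12, 4) + 184540) = (-654 + (305 - 292)²)*(1900*(-21) + 184540) = (-654 + 13²)*(-39900 + 184540) = (-654 + 169)*144640 = -485*144640 = -70150400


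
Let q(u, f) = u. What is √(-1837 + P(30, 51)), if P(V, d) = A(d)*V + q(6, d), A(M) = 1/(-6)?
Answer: 6*I*√51 ≈ 42.849*I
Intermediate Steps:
A(M) = -⅙
P(V, d) = 6 - V/6 (P(V, d) = -V/6 + 6 = 6 - V/6)
√(-1837 + P(30, 51)) = √(-1837 + (6 - ⅙*30)) = √(-1837 + (6 - 5)) = √(-1837 + 1) = √(-1836) = 6*I*√51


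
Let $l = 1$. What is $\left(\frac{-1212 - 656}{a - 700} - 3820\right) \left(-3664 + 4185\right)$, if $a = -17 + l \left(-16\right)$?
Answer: $- \frac{1457858032}{733} \approx -1.9889 \cdot 10^{6}$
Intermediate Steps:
$a = -33$ ($a = -17 + 1 \left(-16\right) = -17 - 16 = -33$)
$\left(\frac{-1212 - 656}{a - 700} - 3820\right) \left(-3664 + 4185\right) = \left(\frac{-1212 - 656}{-33 - 700} - 3820\right) \left(-3664 + 4185\right) = \left(- \frac{1868}{-733} - 3820\right) 521 = \left(\left(-1868\right) \left(- \frac{1}{733}\right) - 3820\right) 521 = \left(\frac{1868}{733} - 3820\right) 521 = \left(- \frac{2798192}{733}\right) 521 = - \frac{1457858032}{733}$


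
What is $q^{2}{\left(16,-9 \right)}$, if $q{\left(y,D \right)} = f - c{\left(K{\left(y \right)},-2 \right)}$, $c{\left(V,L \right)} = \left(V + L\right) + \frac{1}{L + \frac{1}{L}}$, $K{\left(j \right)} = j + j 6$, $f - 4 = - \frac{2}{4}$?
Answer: $\frac{1125721}{100} \approx 11257.0$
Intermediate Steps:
$f = \frac{7}{2}$ ($f = 4 - \frac{2}{4} = 4 - \frac{1}{2} = \frac{7}{2} \approx 3.5$)
$K{\left(j \right)} = 7 j$ ($K{\left(j \right)} = j + 6 j = 7 j$)
$c{\left(V,L \right)} = L + V + \frac{1}{L + \frac{1}{L}}$ ($c{\left(V,L \right)} = \left(L + V\right) + \frac{1}{L + \frac{1}{L}} = L + V + \frac{1}{L + \frac{1}{L}}$)
$q{\left(y,D \right)} = \frac{59}{10} - 7 y$ ($q{\left(y,D \right)} = \frac{7}{2} - \frac{7 y + \left(-2\right)^{3} + 2 \left(-2\right) + 7 y \left(-2\right)^{2}}{1 + \left(-2\right)^{2}} = \frac{7}{2} - \frac{7 y - 8 - 4 + 7 y 4}{1 + 4} = \frac{7}{2} - \frac{7 y - 8 - 4 + 28 y}{5} = \frac{7}{2} - \frac{-12 + 35 y}{5} = \frac{7}{2} - \left(- \frac{12}{5} + 7 y\right) = \frac{59}{10} - 7 y$)
$q^{2}{\left(16,-9 \right)} = \left(\frac{59}{10} - 112\right)^{2} = \left(- \frac{1061}{10}\right)^{2} = \frac{1125721}{100}$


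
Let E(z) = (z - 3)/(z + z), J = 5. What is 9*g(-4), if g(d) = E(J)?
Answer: 9/5 ≈ 1.8000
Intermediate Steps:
E(z) = (-3 + z)/(2*z) (E(z) = (-3 + z)/((2*z)) = (-3 + z)*(1/(2*z)) = (-3 + z)/(2*z))
g(d) = ⅕ (g(d) = (½)*(-3 + 5)/5 = (½)*(⅕)*2 = ⅕)
9*g(-4) = 9*(⅕) = 9/5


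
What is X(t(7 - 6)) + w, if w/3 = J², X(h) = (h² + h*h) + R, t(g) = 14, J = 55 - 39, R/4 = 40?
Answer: 1320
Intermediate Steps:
R = 160 (R = 4*40 = 160)
J = 16
X(h) = 160 + 2*h² (X(h) = (h² + h*h) + 160 = (h² + h²) + 160 = 2*h² + 160 = 160 + 2*h²)
w = 768 (w = 3*16² = 3*256 = 768)
X(t(7 - 6)) + w = (160 + 2*14²) + 768 = (160 + 2*196) + 768 = (160 + 392) + 768 = 552 + 768 = 1320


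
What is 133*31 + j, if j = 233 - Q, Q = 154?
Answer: 4202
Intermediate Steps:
j = 79 (j = 233 - 1*154 = 233 - 154 = 79)
133*31 + j = 133*31 + 79 = 4123 + 79 = 4202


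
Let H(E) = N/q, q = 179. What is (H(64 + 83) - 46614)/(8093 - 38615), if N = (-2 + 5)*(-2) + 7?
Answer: 8343905/5463438 ≈ 1.5272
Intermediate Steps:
N = 1 (N = 3*(-2) + 7 = -6 + 7 = 1)
H(E) = 1/179
(H(64 + 83) - 46614)/(8093 - 38615) = (1/179 - 46614)/(8093 - 38615) = -8343905/179/(-30522) = -8343905/179*(-1/30522) = 8343905/5463438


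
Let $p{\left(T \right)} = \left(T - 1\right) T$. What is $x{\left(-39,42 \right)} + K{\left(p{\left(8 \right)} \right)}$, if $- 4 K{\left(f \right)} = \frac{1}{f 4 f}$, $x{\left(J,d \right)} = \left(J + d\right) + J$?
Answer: $- \frac{1806337}{50176} \approx -36.0$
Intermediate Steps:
$x{\left(J,d \right)} = d + 2 J$
$p{\left(T \right)} = T \left(-1 + T\right)$ ($p{\left(T \right)} = \left(T - 1\right) T = \left(-1 + T\right) T = T \left(-1 + T\right)$)
$K{\left(f \right)} = - \frac{1}{16 f^{2}}$ ($K{\left(f \right)} = - \frac{1}{4 f 4 f} = - \frac{1}{4 \cdot 4 f f} = - \frac{1}{4 \cdot 4 f^{2}} = - \frac{\frac{1}{4} \frac{1}{f^{2}}}{4} = - \frac{1}{16 f^{2}}$)
$x{\left(-39,42 \right)} + K{\left(p{\left(8 \right)} \right)} = \left(42 + 2 \left(-39\right)\right) - \frac{1}{16 \cdot 64 \left(-1 + 8\right)^{2}} = \left(42 - 78\right) - \frac{1}{16 \cdot 3136} = -36 - \frac{1}{16 \cdot 3136} = -36 - \frac{1}{50176} = - \frac{1806337}{50176}$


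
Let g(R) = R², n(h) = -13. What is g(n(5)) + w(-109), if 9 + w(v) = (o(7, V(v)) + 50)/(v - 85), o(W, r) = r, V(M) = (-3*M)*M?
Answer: 66633/194 ≈ 343.47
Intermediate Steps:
V(M) = -3*M²
w(v) = -9 + (50 - 3*v²)/(-85 + v) (w(v) = -9 + (-3*v² + 50)/(v - 85) = -9 + (50 - 3*v²)/(-85 + v))
g(n(5)) + w(-109) = (-13)² + (815 - 9*(-109) - 3*(-109)²)/(-85 - 109) = 169 + (815 + 981 - 3*11881)/(-194) = 169 - (815 + 981 - 35643)/194 = 169 - 1/194*(-33847) = 169 + 33847/194 = 66633/194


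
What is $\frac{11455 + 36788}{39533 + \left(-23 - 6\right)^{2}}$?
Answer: $\frac{16081}{13458} \approx 1.1949$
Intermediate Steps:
$\frac{11455 + 36788}{39533 + \left(-23 - 6\right)^{2}} = \frac{48243}{39533 + \left(-29\right)^{2}} = \frac{48243}{39533 + 841} = \frac{48243}{40374} = 48243 \cdot \frac{1}{40374} = \frac{16081}{13458}$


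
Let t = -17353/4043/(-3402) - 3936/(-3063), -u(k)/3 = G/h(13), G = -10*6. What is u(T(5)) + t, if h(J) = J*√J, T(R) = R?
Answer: 2580477235/2006160858 + 180*√13/169 ≈ 5.1265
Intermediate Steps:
h(J) = J^(3/2)
G = -60
u(k) = 180*√13/169 (u(k) = -(-180)/(13^(3/2)) = -(-180)/(13*√13) = -(-180)*√13/169 = 180*√13/169)
t = 2580477235/2006160858 (t = -17353*1/4043*(-1/3402) - 3936*(-1/3063) = -17353/4043*(-1/3402) + 1312/1021 = 2479/1964898 + 1312/1021 = 2580477235/2006160858 ≈ 1.2863)
u(T(5)) + t = 180*√13/169 + 2580477235/2006160858 = 2580477235/2006160858 + 180*√13/169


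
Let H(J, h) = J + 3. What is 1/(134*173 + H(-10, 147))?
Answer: 1/23175 ≈ 4.3150e-5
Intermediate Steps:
H(J, h) = 3 + J
1/(134*173 + H(-10, 147)) = 1/(134*173 + (3 - 10)) = 1/(23182 - 7) = 1/23175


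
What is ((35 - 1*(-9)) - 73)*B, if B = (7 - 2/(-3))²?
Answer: -15341/9 ≈ -1704.6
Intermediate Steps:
B = 529/9 (B = (7 - 2*(-⅓))² = (7 + ⅔)² = (23/3)² = 529/9 ≈ 58.778)
((35 - 1*(-9)) - 73)*B = ((35 - 1*(-9)) - 73)*(529/9) = ((35 + 9) - 73)*(529/9) = (44 - 73)*(529/9) = -29*529/9 = -15341/9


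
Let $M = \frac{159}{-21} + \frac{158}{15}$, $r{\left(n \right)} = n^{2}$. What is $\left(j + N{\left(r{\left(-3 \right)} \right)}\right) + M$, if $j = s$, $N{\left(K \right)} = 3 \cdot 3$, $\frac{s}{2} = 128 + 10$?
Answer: $\frac{30236}{105} \approx 287.96$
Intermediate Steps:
$s = 276$ ($s = 2 \left(128 + 10\right) = 2 \cdot 138 = 276$)
$N{\left(K \right)} = 9$
$j = 276$
$M = \frac{311}{105}$ ($M = 159 \left(- \frac{1}{21}\right) + 158 \cdot \frac{1}{15} = - \frac{53}{7} + \frac{158}{15} = \frac{311}{105} \approx 2.9619$)
$\left(j + N{\left(r{\left(-3 \right)} \right)}\right) + M = \left(276 + 9\right) + \frac{311}{105} = 285 + \frac{311}{105} = \frac{30236}{105}$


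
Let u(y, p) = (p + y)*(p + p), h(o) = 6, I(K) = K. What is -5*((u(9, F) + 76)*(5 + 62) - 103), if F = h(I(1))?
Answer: -85245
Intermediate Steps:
F = 6
u(y, p) = 2*p*(p + y) (u(y, p) = (p + y)*(2*p) = 2*p*(p + y))
-5*((u(9, F) + 76)*(5 + 62) - 103) = -5*((2*6*(6 + 9) + 76)*(5 + 62) - 103) = -5*((2*6*15 + 76)*67 - 103) = -5*((180 + 76)*67 - 103) = -5*(256*67 - 103) = -5*(17152 - 103) = -5*17049 = -85245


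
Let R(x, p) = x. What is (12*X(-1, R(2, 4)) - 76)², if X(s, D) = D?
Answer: 2704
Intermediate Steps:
(12*X(-1, R(2, 4)) - 76)² = (12*2 - 76)² = (24 - 76)² = (-52)² = 2704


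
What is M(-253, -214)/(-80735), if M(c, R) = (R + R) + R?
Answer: 642/80735 ≈ 0.0079519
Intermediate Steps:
M(c, R) = 3*R (M(c, R) = 2*R + R = 3*R)
M(-253, -214)/(-80735) = (3*(-214))/(-80735) = -642*(-1/80735) = 642/80735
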